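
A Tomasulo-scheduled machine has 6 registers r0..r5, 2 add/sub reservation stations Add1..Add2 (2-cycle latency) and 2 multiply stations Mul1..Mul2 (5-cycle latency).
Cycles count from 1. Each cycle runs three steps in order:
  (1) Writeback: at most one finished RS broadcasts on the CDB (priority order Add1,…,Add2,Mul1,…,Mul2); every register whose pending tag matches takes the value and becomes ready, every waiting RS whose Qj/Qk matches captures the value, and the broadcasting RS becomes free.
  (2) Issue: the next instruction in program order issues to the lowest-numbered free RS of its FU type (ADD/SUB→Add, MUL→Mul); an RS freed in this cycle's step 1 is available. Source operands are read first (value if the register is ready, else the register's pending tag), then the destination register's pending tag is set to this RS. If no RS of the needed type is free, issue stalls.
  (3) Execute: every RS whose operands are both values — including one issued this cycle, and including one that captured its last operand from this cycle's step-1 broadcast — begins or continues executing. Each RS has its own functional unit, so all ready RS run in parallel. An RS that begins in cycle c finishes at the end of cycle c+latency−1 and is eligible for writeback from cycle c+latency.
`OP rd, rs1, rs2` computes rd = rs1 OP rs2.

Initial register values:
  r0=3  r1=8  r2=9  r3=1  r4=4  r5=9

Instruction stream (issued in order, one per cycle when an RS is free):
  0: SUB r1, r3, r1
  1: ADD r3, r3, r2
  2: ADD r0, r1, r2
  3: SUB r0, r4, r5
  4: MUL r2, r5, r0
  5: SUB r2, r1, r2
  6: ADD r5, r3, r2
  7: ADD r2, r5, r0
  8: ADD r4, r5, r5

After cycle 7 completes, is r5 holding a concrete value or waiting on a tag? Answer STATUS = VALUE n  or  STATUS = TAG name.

c1: issue SUB r1<-Add1 | r0:3,r1:Add1,r2:9,r3:1,r4:4,r5:9
c2: issue ADD r3<-Add2 | r0:3,r1:Add1,r2:9,r3:Add2,r4:4,r5:9
c3: CDB Add1=-7; issue ADD r0<-Add1 | r0:Add1,r1:-7,r2:9,r3:Add2,r4:4,r5:9
c4: CDB Add2=10; issue SUB r0<-Add2 | r0:Add2,r1:-7,r2:9,r3:10,r4:4,r5:9
c5: CDB Add1=2; issue MUL r2<-Mul1 | r0:Add2,r1:-7,r2:Mul1,r3:10,r4:4,r5:9
c6: CDB Add2=-5; issue SUB r2<-Add1 | r0:-5,r1:-7,r2:Add1,r3:10,r4:4,r5:9
c7: issue ADD r5<-Add2 | r0:-5,r1:-7,r2:Add1,r3:10,r4:4,r5:Add2

STATUS = TAG Add2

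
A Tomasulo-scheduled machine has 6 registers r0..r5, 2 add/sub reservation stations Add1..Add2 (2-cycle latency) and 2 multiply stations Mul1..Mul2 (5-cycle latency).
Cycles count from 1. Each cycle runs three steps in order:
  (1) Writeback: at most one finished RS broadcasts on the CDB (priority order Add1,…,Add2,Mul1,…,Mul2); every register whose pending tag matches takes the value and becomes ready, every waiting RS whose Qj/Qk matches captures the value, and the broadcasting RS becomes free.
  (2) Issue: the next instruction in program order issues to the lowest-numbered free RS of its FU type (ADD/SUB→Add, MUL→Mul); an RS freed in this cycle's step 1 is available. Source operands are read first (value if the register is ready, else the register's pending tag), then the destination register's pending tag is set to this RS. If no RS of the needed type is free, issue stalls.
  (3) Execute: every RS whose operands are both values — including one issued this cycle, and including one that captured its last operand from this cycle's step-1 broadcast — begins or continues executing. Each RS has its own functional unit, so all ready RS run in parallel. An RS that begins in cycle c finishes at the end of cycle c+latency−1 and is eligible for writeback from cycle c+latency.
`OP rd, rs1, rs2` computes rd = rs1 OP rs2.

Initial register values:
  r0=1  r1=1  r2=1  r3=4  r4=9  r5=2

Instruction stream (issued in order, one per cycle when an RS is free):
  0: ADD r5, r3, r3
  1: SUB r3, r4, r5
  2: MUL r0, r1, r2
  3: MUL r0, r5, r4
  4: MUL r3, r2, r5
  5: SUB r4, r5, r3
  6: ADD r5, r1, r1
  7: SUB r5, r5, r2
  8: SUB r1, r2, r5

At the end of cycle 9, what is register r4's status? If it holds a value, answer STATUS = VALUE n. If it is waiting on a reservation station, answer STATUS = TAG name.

  c1: issue ADD r5<-Add1  regs: r0:1,r1:1,r2:1,r3:4,r4:9,r5:Add1
  c2: issue SUB r3<-Add2  regs: r0:1,r1:1,r2:1,r3:Add2,r4:9,r5:Add1
  c3: CDB Add1=8; issue MUL r0<-Mul1  regs: r0:Mul1,r1:1,r2:1,r3:Add2,r4:9,r5:8
  c4: issue MUL r0<-Mul2  regs: r0:Mul2,r1:1,r2:1,r3:Add2,r4:9,r5:8
  c5: CDB Add2=1; stall  regs: r0:Mul2,r1:1,r2:1,r3:1,r4:9,r5:8
  c6: stall  regs: r0:Mul2,r1:1,r2:1,r3:1,r4:9,r5:8
  c7: stall  regs: r0:Mul2,r1:1,r2:1,r3:1,r4:9,r5:8
  c8: CDB Mul1=1; issue MUL r3<-Mul1  regs: r0:Mul2,r1:1,r2:1,r3:Mul1,r4:9,r5:8
  c9: CDB Mul2=72; issue SUB r4<-Add1  regs: r0:72,r1:1,r2:1,r3:Mul1,r4:Add1,r5:8

STATUS = TAG Add1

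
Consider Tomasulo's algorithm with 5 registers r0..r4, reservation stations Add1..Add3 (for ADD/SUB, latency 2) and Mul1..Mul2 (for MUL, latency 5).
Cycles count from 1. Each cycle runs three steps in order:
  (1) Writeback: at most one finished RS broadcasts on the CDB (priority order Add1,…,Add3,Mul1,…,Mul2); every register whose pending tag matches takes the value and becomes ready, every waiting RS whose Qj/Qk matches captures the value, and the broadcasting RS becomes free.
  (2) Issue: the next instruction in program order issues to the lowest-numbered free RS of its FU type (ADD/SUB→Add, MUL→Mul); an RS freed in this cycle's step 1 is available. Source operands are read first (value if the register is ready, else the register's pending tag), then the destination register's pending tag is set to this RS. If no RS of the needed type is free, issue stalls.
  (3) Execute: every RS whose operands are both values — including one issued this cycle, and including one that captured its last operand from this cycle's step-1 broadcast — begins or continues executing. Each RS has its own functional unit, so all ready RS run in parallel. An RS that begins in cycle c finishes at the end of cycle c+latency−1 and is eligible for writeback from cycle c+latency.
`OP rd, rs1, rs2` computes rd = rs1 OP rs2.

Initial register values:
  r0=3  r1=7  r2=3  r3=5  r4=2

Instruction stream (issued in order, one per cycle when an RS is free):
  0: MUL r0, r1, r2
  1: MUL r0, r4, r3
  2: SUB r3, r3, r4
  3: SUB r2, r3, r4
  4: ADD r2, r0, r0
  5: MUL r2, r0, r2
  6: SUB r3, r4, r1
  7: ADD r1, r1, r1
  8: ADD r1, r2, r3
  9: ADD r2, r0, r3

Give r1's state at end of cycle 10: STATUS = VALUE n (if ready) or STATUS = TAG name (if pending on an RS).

STATUS = TAG Add2

cycle 1: issue MUL r0<-Mul1 // r0:Mul1,r1:7,r2:3,r3:5,r4:2
cycle 2: issue MUL r0<-Mul2 // r0:Mul2,r1:7,r2:3,r3:5,r4:2
cycle 3: issue SUB r3<-Add1 // r0:Mul2,r1:7,r2:3,r3:Add1,r4:2
cycle 4: issue SUB r2<-Add2 // r0:Mul2,r1:7,r2:Add2,r3:Add1,r4:2
cycle 5: CDB Add1=3; issue ADD r2<-Add1 // r0:Mul2,r1:7,r2:Add1,r3:3,r4:2
cycle 6: CDB Mul1=21; issue MUL r2<-Mul1 // r0:Mul2,r1:7,r2:Mul1,r3:3,r4:2
cycle 7: CDB Add2=1; issue SUB r3<-Add2 // r0:Mul2,r1:7,r2:Mul1,r3:Add2,r4:2
cycle 8: CDB Mul2=10; issue ADD r1<-Add3 // r0:10,r1:Add3,r2:Mul1,r3:Add2,r4:2
cycle 9: CDB Add2=-5; issue ADD r1<-Add2 // r0:10,r1:Add2,r2:Mul1,r3:-5,r4:2
cycle 10: CDB Add1=20; issue ADD r2<-Add1 // r0:10,r1:Add2,r2:Add1,r3:-5,r4:2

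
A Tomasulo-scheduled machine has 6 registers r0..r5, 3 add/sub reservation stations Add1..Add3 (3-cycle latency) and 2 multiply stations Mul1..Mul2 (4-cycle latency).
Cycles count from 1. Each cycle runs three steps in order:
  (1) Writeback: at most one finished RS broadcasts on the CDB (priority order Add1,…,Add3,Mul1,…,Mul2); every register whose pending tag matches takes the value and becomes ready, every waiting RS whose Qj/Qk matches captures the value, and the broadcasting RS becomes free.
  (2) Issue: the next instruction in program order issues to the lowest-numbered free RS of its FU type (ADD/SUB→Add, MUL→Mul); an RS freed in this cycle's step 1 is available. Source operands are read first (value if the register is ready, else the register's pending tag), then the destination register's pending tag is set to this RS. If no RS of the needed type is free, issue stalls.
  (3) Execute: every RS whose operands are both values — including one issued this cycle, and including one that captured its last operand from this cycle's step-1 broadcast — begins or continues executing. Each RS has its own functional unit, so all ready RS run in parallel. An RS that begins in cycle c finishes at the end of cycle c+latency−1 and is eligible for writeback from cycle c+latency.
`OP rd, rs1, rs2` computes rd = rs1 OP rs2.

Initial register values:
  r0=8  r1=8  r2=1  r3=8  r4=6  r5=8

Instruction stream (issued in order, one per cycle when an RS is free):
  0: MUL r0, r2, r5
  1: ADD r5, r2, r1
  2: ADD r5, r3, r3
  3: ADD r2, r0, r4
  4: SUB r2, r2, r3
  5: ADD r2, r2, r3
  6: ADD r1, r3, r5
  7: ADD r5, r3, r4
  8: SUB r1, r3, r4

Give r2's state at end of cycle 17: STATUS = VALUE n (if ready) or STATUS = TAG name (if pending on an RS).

  c1: issue MUL r0<-Mul1  regs: r0:Mul1,r1:8,r2:1,r3:8,r4:6,r5:8
  c2: issue ADD r5<-Add1  regs: r0:Mul1,r1:8,r2:1,r3:8,r4:6,r5:Add1
  c3: issue ADD r5<-Add2  regs: r0:Mul1,r1:8,r2:1,r3:8,r4:6,r5:Add2
  c4: issue ADD r2<-Add3  regs: r0:Mul1,r1:8,r2:Add3,r3:8,r4:6,r5:Add2
  c5: CDB Add1=9; issue SUB r2<-Add1  regs: r0:Mul1,r1:8,r2:Add1,r3:8,r4:6,r5:Add2
  c6: CDB Add2=16; issue ADD r2<-Add2  regs: r0:Mul1,r1:8,r2:Add2,r3:8,r4:6,r5:16
  c7: CDB Mul1=8; stall  regs: r0:8,r1:8,r2:Add2,r3:8,r4:6,r5:16
  c8: stall  regs: r0:8,r1:8,r2:Add2,r3:8,r4:6,r5:16
  c9: stall  regs: r0:8,r1:8,r2:Add2,r3:8,r4:6,r5:16
  c10: CDB Add3=14; issue ADD r1<-Add3  regs: r0:8,r1:Add3,r2:Add2,r3:8,r4:6,r5:16
  c11: stall  regs: r0:8,r1:Add3,r2:Add2,r3:8,r4:6,r5:16
  c12: stall  regs: r0:8,r1:Add3,r2:Add2,r3:8,r4:6,r5:16
  c13: CDB Add1=6; issue ADD r5<-Add1  regs: r0:8,r1:Add3,r2:Add2,r3:8,r4:6,r5:Add1
  c14: CDB Add3=24; issue SUB r1<-Add3  regs: r0:8,r1:Add3,r2:Add2,r3:8,r4:6,r5:Add1
  c15: -  regs: r0:8,r1:Add3,r2:Add2,r3:8,r4:6,r5:Add1
  c16: CDB Add1=14  regs: r0:8,r1:Add3,r2:Add2,r3:8,r4:6,r5:14
  c17: CDB Add2=14  regs: r0:8,r1:Add3,r2:14,r3:8,r4:6,r5:14

STATUS = VALUE 14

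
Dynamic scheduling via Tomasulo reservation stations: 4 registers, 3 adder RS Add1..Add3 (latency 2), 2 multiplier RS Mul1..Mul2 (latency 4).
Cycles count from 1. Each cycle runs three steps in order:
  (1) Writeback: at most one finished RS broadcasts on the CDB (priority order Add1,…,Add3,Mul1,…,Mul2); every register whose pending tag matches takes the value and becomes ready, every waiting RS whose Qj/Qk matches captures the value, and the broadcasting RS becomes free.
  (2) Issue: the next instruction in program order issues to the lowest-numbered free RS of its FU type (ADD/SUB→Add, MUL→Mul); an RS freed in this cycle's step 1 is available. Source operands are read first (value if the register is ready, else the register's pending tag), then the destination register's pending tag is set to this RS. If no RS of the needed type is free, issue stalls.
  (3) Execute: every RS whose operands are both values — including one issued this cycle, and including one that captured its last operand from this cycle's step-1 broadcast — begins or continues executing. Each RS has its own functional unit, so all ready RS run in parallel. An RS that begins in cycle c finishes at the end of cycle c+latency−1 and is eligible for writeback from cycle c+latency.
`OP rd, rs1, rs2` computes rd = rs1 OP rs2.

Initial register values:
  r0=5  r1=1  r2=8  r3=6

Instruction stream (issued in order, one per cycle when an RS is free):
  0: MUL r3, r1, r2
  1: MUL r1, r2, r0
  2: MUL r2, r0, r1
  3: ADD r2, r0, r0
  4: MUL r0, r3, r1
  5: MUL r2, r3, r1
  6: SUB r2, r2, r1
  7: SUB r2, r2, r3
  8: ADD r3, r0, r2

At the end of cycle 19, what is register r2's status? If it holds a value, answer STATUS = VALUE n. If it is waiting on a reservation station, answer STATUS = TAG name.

STATUS = VALUE 272

cycle 1: issue MUL r3<-Mul1 // r0:5,r1:1,r2:8,r3:Mul1
cycle 2: issue MUL r1<-Mul2 // r0:5,r1:Mul2,r2:8,r3:Mul1
cycle 3: stall // r0:5,r1:Mul2,r2:8,r3:Mul1
cycle 4: stall // r0:5,r1:Mul2,r2:8,r3:Mul1
cycle 5: CDB Mul1=8; issue MUL r2<-Mul1 // r0:5,r1:Mul2,r2:Mul1,r3:8
cycle 6: CDB Mul2=40; issue ADD r2<-Add1 // r0:5,r1:40,r2:Add1,r3:8
cycle 7: issue MUL r0<-Mul2 // r0:Mul2,r1:40,r2:Add1,r3:8
cycle 8: CDB Add1=10; stall // r0:Mul2,r1:40,r2:10,r3:8
cycle 9: stall // r0:Mul2,r1:40,r2:10,r3:8
cycle 10: CDB Mul1=200; issue MUL r2<-Mul1 // r0:Mul2,r1:40,r2:Mul1,r3:8
cycle 11: CDB Mul2=320; issue SUB r2<-Add1 // r0:320,r1:40,r2:Add1,r3:8
cycle 12: issue SUB r2<-Add2 // r0:320,r1:40,r2:Add2,r3:8
cycle 13: issue ADD r3<-Add3 // r0:320,r1:40,r2:Add2,r3:Add3
cycle 14: CDB Mul1=320 // r0:320,r1:40,r2:Add2,r3:Add3
cycle 15: - // r0:320,r1:40,r2:Add2,r3:Add3
cycle 16: CDB Add1=280 // r0:320,r1:40,r2:Add2,r3:Add3
cycle 17: - // r0:320,r1:40,r2:Add2,r3:Add3
cycle 18: CDB Add2=272 // r0:320,r1:40,r2:272,r3:Add3
cycle 19: - // r0:320,r1:40,r2:272,r3:Add3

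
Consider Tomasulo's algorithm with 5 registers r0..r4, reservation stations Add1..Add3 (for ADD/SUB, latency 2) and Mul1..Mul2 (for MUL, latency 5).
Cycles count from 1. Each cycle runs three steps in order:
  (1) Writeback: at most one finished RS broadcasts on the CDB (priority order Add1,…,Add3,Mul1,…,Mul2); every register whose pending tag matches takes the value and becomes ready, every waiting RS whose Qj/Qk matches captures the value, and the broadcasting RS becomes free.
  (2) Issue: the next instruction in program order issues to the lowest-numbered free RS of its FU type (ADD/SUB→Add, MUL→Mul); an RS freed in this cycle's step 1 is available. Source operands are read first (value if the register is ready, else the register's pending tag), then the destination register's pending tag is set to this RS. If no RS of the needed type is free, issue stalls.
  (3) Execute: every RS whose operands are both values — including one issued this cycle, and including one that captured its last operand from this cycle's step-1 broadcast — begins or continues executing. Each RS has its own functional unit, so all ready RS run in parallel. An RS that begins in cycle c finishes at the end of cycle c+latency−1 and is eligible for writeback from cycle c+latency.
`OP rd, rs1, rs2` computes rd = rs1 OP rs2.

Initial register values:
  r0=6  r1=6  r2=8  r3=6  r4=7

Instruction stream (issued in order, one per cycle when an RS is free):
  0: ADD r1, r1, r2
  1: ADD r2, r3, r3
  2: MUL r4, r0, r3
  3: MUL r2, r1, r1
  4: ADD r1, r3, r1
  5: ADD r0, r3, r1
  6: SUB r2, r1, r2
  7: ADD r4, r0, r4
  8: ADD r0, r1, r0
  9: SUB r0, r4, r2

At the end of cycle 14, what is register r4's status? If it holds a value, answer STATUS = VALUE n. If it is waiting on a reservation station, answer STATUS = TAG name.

c1: issue ADD r1<-Add1 | r0:6,r1:Add1,r2:8,r3:6,r4:7
c2: issue ADD r2<-Add2 | r0:6,r1:Add1,r2:Add2,r3:6,r4:7
c3: CDB Add1=14; issue MUL r4<-Mul1 | r0:6,r1:14,r2:Add2,r3:6,r4:Mul1
c4: CDB Add2=12; issue MUL r2<-Mul2 | r0:6,r1:14,r2:Mul2,r3:6,r4:Mul1
c5: issue ADD r1<-Add1 | r0:6,r1:Add1,r2:Mul2,r3:6,r4:Mul1
c6: issue ADD r0<-Add2 | r0:Add2,r1:Add1,r2:Mul2,r3:6,r4:Mul1
c7: CDB Add1=20; issue SUB r2<-Add1 | r0:Add2,r1:20,r2:Add1,r3:6,r4:Mul1
c8: CDB Mul1=36; issue ADD r4<-Add3 | r0:Add2,r1:20,r2:Add1,r3:6,r4:Add3
c9: CDB Add2=26; issue ADD r0<-Add2 | r0:Add2,r1:20,r2:Add1,r3:6,r4:Add3
c10: CDB Mul2=196; stall | r0:Add2,r1:20,r2:Add1,r3:6,r4:Add3
c11: CDB Add2=46; issue SUB r0<-Add2 | r0:Add2,r1:20,r2:Add1,r3:6,r4:Add3
c12: CDB Add1=-176 | r0:Add2,r1:20,r2:-176,r3:6,r4:Add3
c13: CDB Add3=62 | r0:Add2,r1:20,r2:-176,r3:6,r4:62
c14: - | r0:Add2,r1:20,r2:-176,r3:6,r4:62

STATUS = VALUE 62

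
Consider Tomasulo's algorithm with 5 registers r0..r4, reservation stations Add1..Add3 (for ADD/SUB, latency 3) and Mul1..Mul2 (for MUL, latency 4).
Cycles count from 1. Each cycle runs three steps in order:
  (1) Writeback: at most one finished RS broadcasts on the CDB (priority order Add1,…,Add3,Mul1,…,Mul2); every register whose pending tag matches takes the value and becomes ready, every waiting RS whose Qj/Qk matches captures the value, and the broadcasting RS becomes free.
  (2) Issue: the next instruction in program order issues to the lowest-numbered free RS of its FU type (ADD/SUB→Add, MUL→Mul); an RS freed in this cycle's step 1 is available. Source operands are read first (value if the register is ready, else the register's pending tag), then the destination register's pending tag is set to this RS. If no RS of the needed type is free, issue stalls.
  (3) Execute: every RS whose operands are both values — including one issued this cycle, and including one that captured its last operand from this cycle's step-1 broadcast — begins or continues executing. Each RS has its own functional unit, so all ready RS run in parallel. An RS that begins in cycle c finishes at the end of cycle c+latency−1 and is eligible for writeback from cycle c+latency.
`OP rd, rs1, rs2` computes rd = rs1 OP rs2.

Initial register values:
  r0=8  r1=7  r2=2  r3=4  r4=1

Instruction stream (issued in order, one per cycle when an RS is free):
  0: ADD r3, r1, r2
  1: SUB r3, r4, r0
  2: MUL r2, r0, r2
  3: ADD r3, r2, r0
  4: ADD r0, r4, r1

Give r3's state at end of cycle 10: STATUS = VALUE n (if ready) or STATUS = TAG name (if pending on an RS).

STATUS = VALUE 24

c1: issue ADD r3<-Add1 | r0:8,r1:7,r2:2,r3:Add1,r4:1
c2: issue SUB r3<-Add2 | r0:8,r1:7,r2:2,r3:Add2,r4:1
c3: issue MUL r2<-Mul1 | r0:8,r1:7,r2:Mul1,r3:Add2,r4:1
c4: CDB Add1=9; issue ADD r3<-Add1 | r0:8,r1:7,r2:Mul1,r3:Add1,r4:1
c5: CDB Add2=-7; issue ADD r0<-Add2 | r0:Add2,r1:7,r2:Mul1,r3:Add1,r4:1
c6: - | r0:Add2,r1:7,r2:Mul1,r3:Add1,r4:1
c7: CDB Mul1=16 | r0:Add2,r1:7,r2:16,r3:Add1,r4:1
c8: CDB Add2=8 | r0:8,r1:7,r2:16,r3:Add1,r4:1
c9: - | r0:8,r1:7,r2:16,r3:Add1,r4:1
c10: CDB Add1=24 | r0:8,r1:7,r2:16,r3:24,r4:1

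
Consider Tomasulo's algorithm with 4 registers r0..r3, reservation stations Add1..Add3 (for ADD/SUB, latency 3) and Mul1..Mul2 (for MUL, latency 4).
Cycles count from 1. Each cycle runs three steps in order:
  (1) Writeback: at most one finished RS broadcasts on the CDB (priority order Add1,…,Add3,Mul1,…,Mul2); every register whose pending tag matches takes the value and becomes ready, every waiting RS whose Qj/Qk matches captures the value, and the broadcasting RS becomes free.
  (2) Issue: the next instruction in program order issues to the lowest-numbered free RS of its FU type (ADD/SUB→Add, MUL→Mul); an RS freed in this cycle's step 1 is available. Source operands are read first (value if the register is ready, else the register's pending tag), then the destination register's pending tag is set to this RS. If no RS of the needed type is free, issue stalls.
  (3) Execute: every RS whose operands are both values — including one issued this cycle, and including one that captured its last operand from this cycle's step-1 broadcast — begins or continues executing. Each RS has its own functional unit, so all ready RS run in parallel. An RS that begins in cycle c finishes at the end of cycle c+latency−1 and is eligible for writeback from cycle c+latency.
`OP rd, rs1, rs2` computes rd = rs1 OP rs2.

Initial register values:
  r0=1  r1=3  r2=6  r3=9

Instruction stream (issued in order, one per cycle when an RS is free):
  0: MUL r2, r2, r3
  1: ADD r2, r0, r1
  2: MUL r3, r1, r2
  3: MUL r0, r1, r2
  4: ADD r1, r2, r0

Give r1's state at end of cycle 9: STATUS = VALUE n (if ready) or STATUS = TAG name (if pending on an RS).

  c1: issue MUL r2<-Mul1  regs: r0:1,r1:3,r2:Mul1,r3:9
  c2: issue ADD r2<-Add1  regs: r0:1,r1:3,r2:Add1,r3:9
  c3: issue MUL r3<-Mul2  regs: r0:1,r1:3,r2:Add1,r3:Mul2
  c4: stall  regs: r0:1,r1:3,r2:Add1,r3:Mul2
  c5: CDB Add1=4; stall  regs: r0:1,r1:3,r2:4,r3:Mul2
  c6: CDB Mul1=54; issue MUL r0<-Mul1  regs: r0:Mul1,r1:3,r2:4,r3:Mul2
  c7: issue ADD r1<-Add1  regs: r0:Mul1,r1:Add1,r2:4,r3:Mul2
  c8: -  regs: r0:Mul1,r1:Add1,r2:4,r3:Mul2
  c9: CDB Mul2=12  regs: r0:Mul1,r1:Add1,r2:4,r3:12

STATUS = TAG Add1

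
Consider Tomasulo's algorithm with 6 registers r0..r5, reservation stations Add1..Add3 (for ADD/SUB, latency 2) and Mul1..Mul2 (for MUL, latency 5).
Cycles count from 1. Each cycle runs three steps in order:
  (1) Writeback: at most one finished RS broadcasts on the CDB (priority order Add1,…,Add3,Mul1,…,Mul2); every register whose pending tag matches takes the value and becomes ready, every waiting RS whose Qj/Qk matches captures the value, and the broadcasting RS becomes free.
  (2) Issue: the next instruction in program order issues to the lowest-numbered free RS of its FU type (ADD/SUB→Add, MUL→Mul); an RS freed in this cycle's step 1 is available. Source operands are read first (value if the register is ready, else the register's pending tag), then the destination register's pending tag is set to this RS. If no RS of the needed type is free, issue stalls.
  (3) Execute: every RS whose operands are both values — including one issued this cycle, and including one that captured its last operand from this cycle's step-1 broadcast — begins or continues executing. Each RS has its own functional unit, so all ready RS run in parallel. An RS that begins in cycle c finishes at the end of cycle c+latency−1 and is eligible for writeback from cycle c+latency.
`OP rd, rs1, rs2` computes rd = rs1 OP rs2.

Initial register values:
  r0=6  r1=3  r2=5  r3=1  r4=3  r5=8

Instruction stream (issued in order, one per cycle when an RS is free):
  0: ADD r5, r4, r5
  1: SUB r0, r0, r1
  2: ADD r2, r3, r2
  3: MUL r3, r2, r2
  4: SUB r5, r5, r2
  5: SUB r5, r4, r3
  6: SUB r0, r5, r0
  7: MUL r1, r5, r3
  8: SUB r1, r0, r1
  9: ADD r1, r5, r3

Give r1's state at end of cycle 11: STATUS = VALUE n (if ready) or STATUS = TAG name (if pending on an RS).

  c1: issue ADD r5<-Add1  regs: r0:6,r1:3,r2:5,r3:1,r4:3,r5:Add1
  c2: issue SUB r0<-Add2  regs: r0:Add2,r1:3,r2:5,r3:1,r4:3,r5:Add1
  c3: CDB Add1=11; issue ADD r2<-Add1  regs: r0:Add2,r1:3,r2:Add1,r3:1,r4:3,r5:11
  c4: CDB Add2=3; issue MUL r3<-Mul1  regs: r0:3,r1:3,r2:Add1,r3:Mul1,r4:3,r5:11
  c5: CDB Add1=6; issue SUB r5<-Add1  regs: r0:3,r1:3,r2:6,r3:Mul1,r4:3,r5:Add1
  c6: issue SUB r5<-Add2  regs: r0:3,r1:3,r2:6,r3:Mul1,r4:3,r5:Add2
  c7: CDB Add1=5; issue SUB r0<-Add1  regs: r0:Add1,r1:3,r2:6,r3:Mul1,r4:3,r5:Add2
  c8: issue MUL r1<-Mul2  regs: r0:Add1,r1:Mul2,r2:6,r3:Mul1,r4:3,r5:Add2
  c9: issue SUB r1<-Add3  regs: r0:Add1,r1:Add3,r2:6,r3:Mul1,r4:3,r5:Add2
  c10: CDB Mul1=36; stall  regs: r0:Add1,r1:Add3,r2:6,r3:36,r4:3,r5:Add2
  c11: stall  regs: r0:Add1,r1:Add3,r2:6,r3:36,r4:3,r5:Add2

STATUS = TAG Add3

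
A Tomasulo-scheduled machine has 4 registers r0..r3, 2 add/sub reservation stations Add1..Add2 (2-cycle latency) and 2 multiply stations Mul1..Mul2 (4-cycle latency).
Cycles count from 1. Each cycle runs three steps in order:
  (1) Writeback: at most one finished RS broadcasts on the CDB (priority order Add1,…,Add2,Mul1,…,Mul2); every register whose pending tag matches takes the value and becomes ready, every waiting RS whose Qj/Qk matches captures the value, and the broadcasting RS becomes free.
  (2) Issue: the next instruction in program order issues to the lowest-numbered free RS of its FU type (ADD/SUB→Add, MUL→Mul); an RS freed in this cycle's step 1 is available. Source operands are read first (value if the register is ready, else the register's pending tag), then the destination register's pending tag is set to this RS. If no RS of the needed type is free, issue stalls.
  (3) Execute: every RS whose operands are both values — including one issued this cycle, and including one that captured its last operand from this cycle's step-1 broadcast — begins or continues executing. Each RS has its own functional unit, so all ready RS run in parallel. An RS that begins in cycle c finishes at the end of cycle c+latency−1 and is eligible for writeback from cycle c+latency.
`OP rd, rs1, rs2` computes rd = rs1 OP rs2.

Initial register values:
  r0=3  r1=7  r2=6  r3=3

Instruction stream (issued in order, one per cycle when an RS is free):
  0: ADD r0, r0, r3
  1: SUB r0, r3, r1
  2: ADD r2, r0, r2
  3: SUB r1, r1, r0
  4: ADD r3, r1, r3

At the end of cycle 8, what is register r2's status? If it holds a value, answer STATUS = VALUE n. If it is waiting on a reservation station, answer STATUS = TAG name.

STATUS = VALUE 2

c1: issue ADD r0<-Add1 | r0:Add1,r1:7,r2:6,r3:3
c2: issue SUB r0<-Add2 | r0:Add2,r1:7,r2:6,r3:3
c3: CDB Add1=6; issue ADD r2<-Add1 | r0:Add2,r1:7,r2:Add1,r3:3
c4: CDB Add2=-4; issue SUB r1<-Add2 | r0:-4,r1:Add2,r2:Add1,r3:3
c5: stall | r0:-4,r1:Add2,r2:Add1,r3:3
c6: CDB Add1=2; issue ADD r3<-Add1 | r0:-4,r1:Add2,r2:2,r3:Add1
c7: CDB Add2=11 | r0:-4,r1:11,r2:2,r3:Add1
c8: - | r0:-4,r1:11,r2:2,r3:Add1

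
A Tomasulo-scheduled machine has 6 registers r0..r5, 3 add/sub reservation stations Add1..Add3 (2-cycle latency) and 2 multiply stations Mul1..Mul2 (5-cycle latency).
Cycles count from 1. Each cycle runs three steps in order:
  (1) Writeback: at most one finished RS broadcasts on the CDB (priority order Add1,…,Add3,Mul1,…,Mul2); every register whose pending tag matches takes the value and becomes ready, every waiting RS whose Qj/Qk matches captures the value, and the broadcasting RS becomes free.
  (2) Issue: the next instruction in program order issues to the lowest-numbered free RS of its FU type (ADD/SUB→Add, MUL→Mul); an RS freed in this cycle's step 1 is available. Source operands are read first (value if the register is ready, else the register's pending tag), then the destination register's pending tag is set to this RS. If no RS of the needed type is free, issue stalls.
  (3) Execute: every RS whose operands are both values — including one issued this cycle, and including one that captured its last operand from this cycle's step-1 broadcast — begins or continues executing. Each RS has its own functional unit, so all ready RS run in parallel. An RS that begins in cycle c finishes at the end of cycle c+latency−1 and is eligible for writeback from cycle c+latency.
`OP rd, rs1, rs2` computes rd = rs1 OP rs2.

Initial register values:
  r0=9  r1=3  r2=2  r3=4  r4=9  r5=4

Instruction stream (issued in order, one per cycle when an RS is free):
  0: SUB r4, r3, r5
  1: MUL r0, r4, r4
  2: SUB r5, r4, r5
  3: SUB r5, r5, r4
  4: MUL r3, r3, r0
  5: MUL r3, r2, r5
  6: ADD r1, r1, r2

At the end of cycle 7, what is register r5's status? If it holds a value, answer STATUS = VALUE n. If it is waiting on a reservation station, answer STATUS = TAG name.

c1: issue SUB r4<-Add1 | r0:9,r1:3,r2:2,r3:4,r4:Add1,r5:4
c2: issue MUL r0<-Mul1 | r0:Mul1,r1:3,r2:2,r3:4,r4:Add1,r5:4
c3: CDB Add1=0; issue SUB r5<-Add1 | r0:Mul1,r1:3,r2:2,r3:4,r4:0,r5:Add1
c4: issue SUB r5<-Add2 | r0:Mul1,r1:3,r2:2,r3:4,r4:0,r5:Add2
c5: CDB Add1=-4; issue MUL r3<-Mul2 | r0:Mul1,r1:3,r2:2,r3:Mul2,r4:0,r5:Add2
c6: stall | r0:Mul1,r1:3,r2:2,r3:Mul2,r4:0,r5:Add2
c7: CDB Add2=-4; stall | r0:Mul1,r1:3,r2:2,r3:Mul2,r4:0,r5:-4

STATUS = VALUE -4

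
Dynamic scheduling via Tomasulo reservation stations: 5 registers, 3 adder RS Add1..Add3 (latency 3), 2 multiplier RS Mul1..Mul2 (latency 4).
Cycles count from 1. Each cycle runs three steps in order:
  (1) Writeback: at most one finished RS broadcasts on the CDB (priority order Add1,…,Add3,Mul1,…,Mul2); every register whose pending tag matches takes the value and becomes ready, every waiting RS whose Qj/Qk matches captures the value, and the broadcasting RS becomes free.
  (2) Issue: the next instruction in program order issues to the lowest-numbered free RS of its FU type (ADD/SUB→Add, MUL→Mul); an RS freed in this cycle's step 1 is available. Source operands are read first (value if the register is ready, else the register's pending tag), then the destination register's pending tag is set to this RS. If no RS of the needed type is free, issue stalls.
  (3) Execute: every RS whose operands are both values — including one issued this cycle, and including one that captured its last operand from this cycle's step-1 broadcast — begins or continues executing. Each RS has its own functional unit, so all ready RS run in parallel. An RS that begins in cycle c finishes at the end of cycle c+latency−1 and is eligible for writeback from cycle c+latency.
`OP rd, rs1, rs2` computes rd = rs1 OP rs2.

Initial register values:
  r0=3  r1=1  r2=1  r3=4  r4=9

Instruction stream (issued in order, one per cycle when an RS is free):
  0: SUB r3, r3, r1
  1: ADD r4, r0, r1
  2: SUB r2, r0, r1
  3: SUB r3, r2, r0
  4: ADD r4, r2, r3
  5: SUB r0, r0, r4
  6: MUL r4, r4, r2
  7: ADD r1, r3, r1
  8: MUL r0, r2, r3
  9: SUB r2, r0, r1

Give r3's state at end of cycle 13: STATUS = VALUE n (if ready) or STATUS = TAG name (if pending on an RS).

STATUS = VALUE -1

cycle 1: issue SUB r3<-Add1 // r0:3,r1:1,r2:1,r3:Add1,r4:9
cycle 2: issue ADD r4<-Add2 // r0:3,r1:1,r2:1,r3:Add1,r4:Add2
cycle 3: issue SUB r2<-Add3 // r0:3,r1:1,r2:Add3,r3:Add1,r4:Add2
cycle 4: CDB Add1=3; issue SUB r3<-Add1 // r0:3,r1:1,r2:Add3,r3:Add1,r4:Add2
cycle 5: CDB Add2=4; issue ADD r4<-Add2 // r0:3,r1:1,r2:Add3,r3:Add1,r4:Add2
cycle 6: CDB Add3=2; issue SUB r0<-Add3 // r0:Add3,r1:1,r2:2,r3:Add1,r4:Add2
cycle 7: issue MUL r4<-Mul1 // r0:Add3,r1:1,r2:2,r3:Add1,r4:Mul1
cycle 8: stall // r0:Add3,r1:1,r2:2,r3:Add1,r4:Mul1
cycle 9: CDB Add1=-1; issue ADD r1<-Add1 // r0:Add3,r1:Add1,r2:2,r3:-1,r4:Mul1
cycle 10: issue MUL r0<-Mul2 // r0:Mul2,r1:Add1,r2:2,r3:-1,r4:Mul1
cycle 11: stall // r0:Mul2,r1:Add1,r2:2,r3:-1,r4:Mul1
cycle 12: CDB Add1=0; issue SUB r2<-Add1 // r0:Mul2,r1:0,r2:Add1,r3:-1,r4:Mul1
cycle 13: CDB Add2=1 // r0:Mul2,r1:0,r2:Add1,r3:-1,r4:Mul1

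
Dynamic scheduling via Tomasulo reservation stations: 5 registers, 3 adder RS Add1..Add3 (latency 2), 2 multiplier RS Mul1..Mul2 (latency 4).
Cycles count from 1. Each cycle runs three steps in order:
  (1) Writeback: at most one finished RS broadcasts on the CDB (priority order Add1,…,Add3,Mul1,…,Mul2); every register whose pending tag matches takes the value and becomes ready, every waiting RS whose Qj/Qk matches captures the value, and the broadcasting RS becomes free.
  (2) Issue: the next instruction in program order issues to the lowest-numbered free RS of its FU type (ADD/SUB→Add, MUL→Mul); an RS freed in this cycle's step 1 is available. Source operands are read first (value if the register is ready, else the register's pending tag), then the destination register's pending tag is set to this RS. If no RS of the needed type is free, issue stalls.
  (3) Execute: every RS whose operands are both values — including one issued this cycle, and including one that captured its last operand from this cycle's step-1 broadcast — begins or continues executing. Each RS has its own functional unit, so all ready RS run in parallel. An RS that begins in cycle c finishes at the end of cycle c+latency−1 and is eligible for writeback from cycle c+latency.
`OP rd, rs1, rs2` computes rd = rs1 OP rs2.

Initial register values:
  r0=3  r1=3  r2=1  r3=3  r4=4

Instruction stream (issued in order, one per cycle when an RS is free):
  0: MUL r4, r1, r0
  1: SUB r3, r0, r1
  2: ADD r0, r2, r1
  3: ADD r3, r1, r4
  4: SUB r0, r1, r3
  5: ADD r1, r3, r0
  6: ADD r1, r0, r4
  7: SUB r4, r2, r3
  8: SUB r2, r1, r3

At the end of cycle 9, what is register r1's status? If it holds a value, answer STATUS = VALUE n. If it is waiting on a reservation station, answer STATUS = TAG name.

STATUS = TAG Add1

c1: issue MUL r4<-Mul1 | r0:3,r1:3,r2:1,r3:3,r4:Mul1
c2: issue SUB r3<-Add1 | r0:3,r1:3,r2:1,r3:Add1,r4:Mul1
c3: issue ADD r0<-Add2 | r0:Add2,r1:3,r2:1,r3:Add1,r4:Mul1
c4: CDB Add1=0; issue ADD r3<-Add1 | r0:Add2,r1:3,r2:1,r3:Add1,r4:Mul1
c5: CDB Add2=4; issue SUB r0<-Add2 | r0:Add2,r1:3,r2:1,r3:Add1,r4:Mul1
c6: CDB Mul1=9; issue ADD r1<-Add3 | r0:Add2,r1:Add3,r2:1,r3:Add1,r4:9
c7: stall | r0:Add2,r1:Add3,r2:1,r3:Add1,r4:9
c8: CDB Add1=12; issue ADD r1<-Add1 | r0:Add2,r1:Add1,r2:1,r3:12,r4:9
c9: stall | r0:Add2,r1:Add1,r2:1,r3:12,r4:9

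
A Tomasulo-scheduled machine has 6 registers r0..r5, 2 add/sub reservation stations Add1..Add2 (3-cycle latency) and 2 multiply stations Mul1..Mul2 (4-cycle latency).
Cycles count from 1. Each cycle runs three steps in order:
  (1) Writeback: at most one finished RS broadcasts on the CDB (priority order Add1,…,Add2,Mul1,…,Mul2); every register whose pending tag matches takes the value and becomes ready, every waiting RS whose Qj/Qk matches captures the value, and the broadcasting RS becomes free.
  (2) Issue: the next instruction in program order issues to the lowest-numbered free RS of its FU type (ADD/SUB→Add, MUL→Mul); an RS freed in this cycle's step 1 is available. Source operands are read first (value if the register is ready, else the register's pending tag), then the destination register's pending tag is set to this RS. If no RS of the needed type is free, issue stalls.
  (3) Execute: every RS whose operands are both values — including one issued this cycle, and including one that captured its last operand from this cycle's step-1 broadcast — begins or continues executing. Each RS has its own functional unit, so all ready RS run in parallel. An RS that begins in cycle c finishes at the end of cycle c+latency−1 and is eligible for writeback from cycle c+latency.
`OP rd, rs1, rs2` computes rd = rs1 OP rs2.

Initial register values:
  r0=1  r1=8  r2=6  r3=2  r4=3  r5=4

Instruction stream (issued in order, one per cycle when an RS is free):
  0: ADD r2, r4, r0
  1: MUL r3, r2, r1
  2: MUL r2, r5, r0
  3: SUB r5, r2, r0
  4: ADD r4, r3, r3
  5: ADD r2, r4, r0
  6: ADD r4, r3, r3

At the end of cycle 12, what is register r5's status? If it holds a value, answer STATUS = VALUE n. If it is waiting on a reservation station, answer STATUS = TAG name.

STATUS = VALUE 3

cycle 1: issue ADD r2<-Add1 // r0:1,r1:8,r2:Add1,r3:2,r4:3,r5:4
cycle 2: issue MUL r3<-Mul1 // r0:1,r1:8,r2:Add1,r3:Mul1,r4:3,r5:4
cycle 3: issue MUL r2<-Mul2 // r0:1,r1:8,r2:Mul2,r3:Mul1,r4:3,r5:4
cycle 4: CDB Add1=4; issue SUB r5<-Add1 // r0:1,r1:8,r2:Mul2,r3:Mul1,r4:3,r5:Add1
cycle 5: issue ADD r4<-Add2 // r0:1,r1:8,r2:Mul2,r3:Mul1,r4:Add2,r5:Add1
cycle 6: stall // r0:1,r1:8,r2:Mul2,r3:Mul1,r4:Add2,r5:Add1
cycle 7: CDB Mul2=4; stall // r0:1,r1:8,r2:4,r3:Mul1,r4:Add2,r5:Add1
cycle 8: CDB Mul1=32; stall // r0:1,r1:8,r2:4,r3:32,r4:Add2,r5:Add1
cycle 9: stall // r0:1,r1:8,r2:4,r3:32,r4:Add2,r5:Add1
cycle 10: CDB Add1=3; issue ADD r2<-Add1 // r0:1,r1:8,r2:Add1,r3:32,r4:Add2,r5:3
cycle 11: CDB Add2=64; issue ADD r4<-Add2 // r0:1,r1:8,r2:Add1,r3:32,r4:Add2,r5:3
cycle 12: - // r0:1,r1:8,r2:Add1,r3:32,r4:Add2,r5:3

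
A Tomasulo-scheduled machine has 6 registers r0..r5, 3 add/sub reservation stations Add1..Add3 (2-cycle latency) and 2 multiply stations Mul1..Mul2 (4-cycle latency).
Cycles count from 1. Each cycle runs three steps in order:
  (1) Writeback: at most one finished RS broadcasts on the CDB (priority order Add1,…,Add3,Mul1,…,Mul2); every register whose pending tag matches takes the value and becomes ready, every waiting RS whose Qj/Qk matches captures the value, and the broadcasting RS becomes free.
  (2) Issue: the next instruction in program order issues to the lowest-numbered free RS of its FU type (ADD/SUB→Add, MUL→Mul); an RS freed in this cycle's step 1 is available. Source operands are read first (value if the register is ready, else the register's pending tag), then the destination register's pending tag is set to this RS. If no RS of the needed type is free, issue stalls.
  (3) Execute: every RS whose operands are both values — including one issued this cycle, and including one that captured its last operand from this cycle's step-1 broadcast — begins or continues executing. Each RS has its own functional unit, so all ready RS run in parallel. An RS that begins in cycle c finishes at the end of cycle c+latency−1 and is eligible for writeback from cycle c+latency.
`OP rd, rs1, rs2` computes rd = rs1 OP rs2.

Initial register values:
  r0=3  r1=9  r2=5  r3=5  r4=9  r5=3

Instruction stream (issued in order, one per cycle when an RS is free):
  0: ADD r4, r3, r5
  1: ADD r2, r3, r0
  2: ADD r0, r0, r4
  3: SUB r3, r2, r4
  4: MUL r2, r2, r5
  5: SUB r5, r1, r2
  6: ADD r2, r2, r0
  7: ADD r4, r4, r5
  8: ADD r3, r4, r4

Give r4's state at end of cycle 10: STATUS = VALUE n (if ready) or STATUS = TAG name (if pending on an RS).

  c1: issue ADD r4<-Add1  regs: r0:3,r1:9,r2:5,r3:5,r4:Add1,r5:3
  c2: issue ADD r2<-Add2  regs: r0:3,r1:9,r2:Add2,r3:5,r4:Add1,r5:3
  c3: CDB Add1=8; issue ADD r0<-Add1  regs: r0:Add1,r1:9,r2:Add2,r3:5,r4:8,r5:3
  c4: CDB Add2=8; issue SUB r3<-Add2  regs: r0:Add1,r1:9,r2:8,r3:Add2,r4:8,r5:3
  c5: CDB Add1=11; issue MUL r2<-Mul1  regs: r0:11,r1:9,r2:Mul1,r3:Add2,r4:8,r5:3
  c6: CDB Add2=0; issue SUB r5<-Add1  regs: r0:11,r1:9,r2:Mul1,r3:0,r4:8,r5:Add1
  c7: issue ADD r2<-Add2  regs: r0:11,r1:9,r2:Add2,r3:0,r4:8,r5:Add1
  c8: issue ADD r4<-Add3  regs: r0:11,r1:9,r2:Add2,r3:0,r4:Add3,r5:Add1
  c9: CDB Mul1=24; stall  regs: r0:11,r1:9,r2:Add2,r3:0,r4:Add3,r5:Add1
  c10: stall  regs: r0:11,r1:9,r2:Add2,r3:0,r4:Add3,r5:Add1

STATUS = TAG Add3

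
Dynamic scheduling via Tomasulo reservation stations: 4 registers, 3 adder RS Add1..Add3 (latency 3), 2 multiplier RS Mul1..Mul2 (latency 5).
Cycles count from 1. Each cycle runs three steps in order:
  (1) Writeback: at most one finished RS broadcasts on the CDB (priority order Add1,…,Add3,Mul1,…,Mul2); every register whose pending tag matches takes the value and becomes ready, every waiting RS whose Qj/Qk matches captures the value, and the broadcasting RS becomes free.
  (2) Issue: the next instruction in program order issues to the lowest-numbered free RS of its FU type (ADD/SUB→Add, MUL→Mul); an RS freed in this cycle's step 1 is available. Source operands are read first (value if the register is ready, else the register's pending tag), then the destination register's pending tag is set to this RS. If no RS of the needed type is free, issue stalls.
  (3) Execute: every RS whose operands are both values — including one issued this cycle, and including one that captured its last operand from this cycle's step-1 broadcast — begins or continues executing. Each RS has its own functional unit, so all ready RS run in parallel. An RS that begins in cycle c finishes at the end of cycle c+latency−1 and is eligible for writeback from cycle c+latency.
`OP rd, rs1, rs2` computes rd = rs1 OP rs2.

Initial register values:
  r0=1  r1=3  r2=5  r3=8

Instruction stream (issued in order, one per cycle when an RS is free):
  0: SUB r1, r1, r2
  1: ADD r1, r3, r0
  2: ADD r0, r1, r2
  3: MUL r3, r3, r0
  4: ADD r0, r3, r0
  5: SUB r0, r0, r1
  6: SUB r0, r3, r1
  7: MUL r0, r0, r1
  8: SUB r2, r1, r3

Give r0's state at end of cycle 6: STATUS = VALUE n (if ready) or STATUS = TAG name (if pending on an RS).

STATUS = TAG Add2

  c1: issue SUB r1<-Add1  regs: r0:1,r1:Add1,r2:5,r3:8
  c2: issue ADD r1<-Add2  regs: r0:1,r1:Add2,r2:5,r3:8
  c3: issue ADD r0<-Add3  regs: r0:Add3,r1:Add2,r2:5,r3:8
  c4: CDB Add1=-2; issue MUL r3<-Mul1  regs: r0:Add3,r1:Add2,r2:5,r3:Mul1
  c5: CDB Add2=9; issue ADD r0<-Add1  regs: r0:Add1,r1:9,r2:5,r3:Mul1
  c6: issue SUB r0<-Add2  regs: r0:Add2,r1:9,r2:5,r3:Mul1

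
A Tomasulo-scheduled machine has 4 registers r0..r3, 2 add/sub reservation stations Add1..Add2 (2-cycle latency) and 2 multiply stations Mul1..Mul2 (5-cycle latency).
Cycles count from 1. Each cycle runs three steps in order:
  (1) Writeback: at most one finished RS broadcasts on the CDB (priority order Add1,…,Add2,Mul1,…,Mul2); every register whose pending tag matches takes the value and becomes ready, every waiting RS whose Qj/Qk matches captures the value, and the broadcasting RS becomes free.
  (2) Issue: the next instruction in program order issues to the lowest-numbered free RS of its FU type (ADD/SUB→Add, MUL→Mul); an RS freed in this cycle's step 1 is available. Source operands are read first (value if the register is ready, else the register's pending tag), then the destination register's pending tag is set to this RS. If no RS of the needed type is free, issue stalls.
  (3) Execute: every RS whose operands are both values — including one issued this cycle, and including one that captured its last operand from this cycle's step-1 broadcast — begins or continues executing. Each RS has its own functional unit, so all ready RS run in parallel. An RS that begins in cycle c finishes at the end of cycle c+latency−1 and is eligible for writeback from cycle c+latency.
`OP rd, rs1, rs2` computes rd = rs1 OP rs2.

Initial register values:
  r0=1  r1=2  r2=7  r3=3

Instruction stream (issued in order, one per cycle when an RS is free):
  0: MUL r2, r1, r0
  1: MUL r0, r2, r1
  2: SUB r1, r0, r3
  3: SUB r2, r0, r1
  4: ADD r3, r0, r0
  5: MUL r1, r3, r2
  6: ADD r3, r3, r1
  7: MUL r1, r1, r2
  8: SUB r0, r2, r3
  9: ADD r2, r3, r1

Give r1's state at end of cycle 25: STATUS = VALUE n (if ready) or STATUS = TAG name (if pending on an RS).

  c1: issue MUL r2<-Mul1  regs: r0:1,r1:2,r2:Mul1,r3:3
  c2: issue MUL r0<-Mul2  regs: r0:Mul2,r1:2,r2:Mul1,r3:3
  c3: issue SUB r1<-Add1  regs: r0:Mul2,r1:Add1,r2:Mul1,r3:3
  c4: issue SUB r2<-Add2  regs: r0:Mul2,r1:Add1,r2:Add2,r3:3
  c5: stall  regs: r0:Mul2,r1:Add1,r2:Add2,r3:3
  c6: CDB Mul1=2; stall  regs: r0:Mul2,r1:Add1,r2:Add2,r3:3
  c7: stall  regs: r0:Mul2,r1:Add1,r2:Add2,r3:3
  c8: stall  regs: r0:Mul2,r1:Add1,r2:Add2,r3:3
  c9: stall  regs: r0:Mul2,r1:Add1,r2:Add2,r3:3
  c10: stall  regs: r0:Mul2,r1:Add1,r2:Add2,r3:3
  c11: CDB Mul2=4; stall  regs: r0:4,r1:Add1,r2:Add2,r3:3
  c12: stall  regs: r0:4,r1:Add1,r2:Add2,r3:3
  c13: CDB Add1=1; issue ADD r3<-Add1  regs: r0:4,r1:1,r2:Add2,r3:Add1
  c14: issue MUL r1<-Mul1  regs: r0:4,r1:Mul1,r2:Add2,r3:Add1
  c15: CDB Add1=8; issue ADD r3<-Add1  regs: r0:4,r1:Mul1,r2:Add2,r3:Add1
  c16: CDB Add2=3; issue MUL r1<-Mul2  regs: r0:4,r1:Mul2,r2:3,r3:Add1
  c17: issue SUB r0<-Add2  regs: r0:Add2,r1:Mul2,r2:3,r3:Add1
  c18: stall  regs: r0:Add2,r1:Mul2,r2:3,r3:Add1
  c19: stall  regs: r0:Add2,r1:Mul2,r2:3,r3:Add1
  c20: stall  regs: r0:Add2,r1:Mul2,r2:3,r3:Add1
  c21: CDB Mul1=24; stall  regs: r0:Add2,r1:Mul2,r2:3,r3:Add1
  c22: stall  regs: r0:Add2,r1:Mul2,r2:3,r3:Add1
  c23: CDB Add1=32; issue ADD r2<-Add1  regs: r0:Add2,r1:Mul2,r2:Add1,r3:32
  c24: -  regs: r0:Add2,r1:Mul2,r2:Add1,r3:32
  c25: CDB Add2=-29  regs: r0:-29,r1:Mul2,r2:Add1,r3:32

STATUS = TAG Mul2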